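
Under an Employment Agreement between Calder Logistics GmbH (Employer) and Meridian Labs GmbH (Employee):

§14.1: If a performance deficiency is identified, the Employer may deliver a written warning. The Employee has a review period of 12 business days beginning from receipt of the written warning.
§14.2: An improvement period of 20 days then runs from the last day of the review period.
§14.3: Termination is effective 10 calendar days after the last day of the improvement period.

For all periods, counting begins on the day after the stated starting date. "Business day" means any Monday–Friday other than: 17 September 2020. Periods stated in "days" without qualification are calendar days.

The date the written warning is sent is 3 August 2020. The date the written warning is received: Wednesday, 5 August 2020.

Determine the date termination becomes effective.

20 September 2020

The last day of the review period: 12 business days after Wednesday, 5 August 2020, skipping weekends — Aug 6, Aug 7, Aug 10, Aug 11, …, Aug 19, Aug 20, Aug 21 — lands on Friday, 21 August 2020.
The last day of the improvement period: 20 calendar days after 21 August 2020 is 10 September 2020.
The date termination becomes effective: 10 calendar days after 10 September 2020 is 20 September 2020.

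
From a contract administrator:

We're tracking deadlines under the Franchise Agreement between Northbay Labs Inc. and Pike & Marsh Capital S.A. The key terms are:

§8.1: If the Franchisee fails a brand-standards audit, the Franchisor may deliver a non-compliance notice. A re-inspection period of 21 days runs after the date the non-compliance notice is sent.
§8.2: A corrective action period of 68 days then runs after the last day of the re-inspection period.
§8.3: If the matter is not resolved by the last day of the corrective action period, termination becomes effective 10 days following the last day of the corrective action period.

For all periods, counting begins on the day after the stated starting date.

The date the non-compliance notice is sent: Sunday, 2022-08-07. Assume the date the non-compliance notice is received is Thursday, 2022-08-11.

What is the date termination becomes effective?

2022-11-14

The last day of the re-inspection period: 2022-08-07 + 21 days = 2022-08-28.
The last day of the corrective action period: 2022-08-28 + 68 days = 2022-11-04.
The date termination becomes effective: 10 calendar days after 2022-11-04 is 2022-11-14.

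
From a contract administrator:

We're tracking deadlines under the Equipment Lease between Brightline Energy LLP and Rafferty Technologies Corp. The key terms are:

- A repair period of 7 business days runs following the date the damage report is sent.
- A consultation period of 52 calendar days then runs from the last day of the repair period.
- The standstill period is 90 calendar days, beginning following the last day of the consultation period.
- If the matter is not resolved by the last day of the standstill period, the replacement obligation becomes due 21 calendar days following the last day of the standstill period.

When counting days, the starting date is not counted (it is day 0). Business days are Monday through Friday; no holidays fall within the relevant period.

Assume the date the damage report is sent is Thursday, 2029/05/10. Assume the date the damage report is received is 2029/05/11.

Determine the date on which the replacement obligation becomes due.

From Thursday, 2029/05/10, 7 business days (May 11, May 14, May 15, May 16, May 17, May 18, May 21, skipping weekends) brings us to Monday, 2029/05/21, which is the last day of the repair period.
The last day of the consultation period: 52 calendar days after 2029/05/21 is 2029/07/12.
The last day of the standstill period: 90 calendar days after 2029/07/12 is 2029/10/10.
The date on which the replacement obligation becomes due: 2029/10/10 + 21 days = 2029/10/31.

2029/10/31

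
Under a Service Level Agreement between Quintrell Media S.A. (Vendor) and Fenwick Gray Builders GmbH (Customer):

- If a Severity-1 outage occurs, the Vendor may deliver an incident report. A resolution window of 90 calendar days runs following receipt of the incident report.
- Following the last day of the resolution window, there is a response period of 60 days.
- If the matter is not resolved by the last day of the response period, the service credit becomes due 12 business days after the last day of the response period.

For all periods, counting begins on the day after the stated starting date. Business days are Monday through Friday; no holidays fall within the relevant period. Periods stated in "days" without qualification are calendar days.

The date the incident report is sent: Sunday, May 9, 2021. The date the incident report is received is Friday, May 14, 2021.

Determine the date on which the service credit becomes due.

The last day of the resolution window: May 14, 2021 + 90 days = Aug 12, 2021.
The last day of the response period: 60 calendar days after Aug 12, 2021 is Oct 11, 2021.
The date on which the service credit becomes due: 12 business days after Monday, Oct 11, 2021, skipping weekends — Oct 12, Oct 13, Oct 14, Oct 15, …, Oct 25, Oct 26, Oct 27 — lands on Wednesday, Oct 27, 2021.

Oct 27, 2021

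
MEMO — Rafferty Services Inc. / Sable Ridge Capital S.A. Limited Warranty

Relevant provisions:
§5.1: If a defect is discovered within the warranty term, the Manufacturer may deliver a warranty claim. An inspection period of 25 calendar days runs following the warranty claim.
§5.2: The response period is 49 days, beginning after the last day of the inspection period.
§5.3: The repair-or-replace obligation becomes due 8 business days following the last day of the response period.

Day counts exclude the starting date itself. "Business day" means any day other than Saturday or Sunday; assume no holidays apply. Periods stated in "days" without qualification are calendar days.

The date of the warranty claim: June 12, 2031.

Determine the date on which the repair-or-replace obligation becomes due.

September 4, 2031

Adding 25 calendar days to June 12, 2031 gives July 7, 2031, which is the last day of the inspection period.
Adding 49 calendar days to July 7, 2031 gives August 25, 2031, which is the last day of the response period.
From Monday, August 25, 2031, 8 business days (Aug 26, Aug 27, Aug 28, Aug 29, Sep 1, Sep 2, Sep 3, Sep 4, skipping weekends) brings us to Thursday, September 4, 2031, which is the date on which the repair-or-replace obligation becomes due.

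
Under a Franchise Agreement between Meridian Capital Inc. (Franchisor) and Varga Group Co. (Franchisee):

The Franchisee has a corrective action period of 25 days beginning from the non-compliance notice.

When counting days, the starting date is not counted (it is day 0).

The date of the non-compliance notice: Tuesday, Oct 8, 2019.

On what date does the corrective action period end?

Adding 25 calendar days to Oct 8, 2019 gives Nov 2, 2019, which is the last day of the corrective action period.

Nov 2, 2019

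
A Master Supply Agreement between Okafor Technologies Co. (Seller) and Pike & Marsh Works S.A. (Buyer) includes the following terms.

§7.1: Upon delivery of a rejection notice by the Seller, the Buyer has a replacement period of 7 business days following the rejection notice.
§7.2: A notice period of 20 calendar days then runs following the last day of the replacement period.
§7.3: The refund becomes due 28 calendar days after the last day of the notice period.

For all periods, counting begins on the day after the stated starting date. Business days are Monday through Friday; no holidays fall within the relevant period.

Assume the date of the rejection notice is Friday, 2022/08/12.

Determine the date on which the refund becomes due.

2022/10/10

The last day of the replacement period: 7 business days after Friday, 2022/08/12, skipping weekends — Aug 15, Aug 16, Aug 17, Aug 18, Aug 19, Aug 22, Aug 23 — lands on Tuesday, 2022/08/23.
Adding 20 calendar days to 2022/08/23 gives 2022/09/12, which is the last day of the notice period.
The date on which the refund becomes due: 2022/09/12 + 28 days = 2022/10/10.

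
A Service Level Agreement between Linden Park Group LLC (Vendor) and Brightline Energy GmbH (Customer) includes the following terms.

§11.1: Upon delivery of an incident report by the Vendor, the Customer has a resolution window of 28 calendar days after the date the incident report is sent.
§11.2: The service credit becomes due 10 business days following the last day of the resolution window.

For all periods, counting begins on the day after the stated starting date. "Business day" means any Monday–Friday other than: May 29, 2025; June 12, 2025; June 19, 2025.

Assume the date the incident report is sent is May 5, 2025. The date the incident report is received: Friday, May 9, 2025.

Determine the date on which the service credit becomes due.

June 17, 2025

Adding 28 calendar days to May 5, 2025 gives June 2, 2025, which is the last day of the resolution window.
The date on which the service credit becomes due: 10 business days after Monday, June 2, 2025, skipping weekends and the listed holiday on Jun 12 — Jun 3, Jun 4, Jun 5, Jun 6, Jun 9, Jun 10, Jun 11, Jun 13, Jun 16, Jun 17 — lands on Tuesday, June 17, 2025.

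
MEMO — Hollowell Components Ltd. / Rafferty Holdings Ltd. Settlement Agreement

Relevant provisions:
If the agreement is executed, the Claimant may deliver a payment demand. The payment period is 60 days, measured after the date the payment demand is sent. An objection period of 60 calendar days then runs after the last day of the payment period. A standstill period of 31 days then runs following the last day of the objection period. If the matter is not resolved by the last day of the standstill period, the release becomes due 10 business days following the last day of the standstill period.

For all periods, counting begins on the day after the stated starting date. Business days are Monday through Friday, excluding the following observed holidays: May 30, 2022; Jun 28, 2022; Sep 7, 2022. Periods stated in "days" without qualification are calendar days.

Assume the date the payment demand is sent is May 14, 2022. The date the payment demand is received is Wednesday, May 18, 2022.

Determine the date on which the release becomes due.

The last day of the payment period: May 14, 2022 + 60 days = Jul 13, 2022.
The last day of the objection period: Jul 13, 2022 + 60 days = Sep 11, 2022.
The last day of the standstill period: 31 calendar days after Sep 11, 2022 is Oct 12, 2022.
From Wednesday, Oct 12, 2022, 10 business days (Oct 13, Oct 14, Oct 17, Oct 18, Oct 19, Oct 20, Oct 21, Oct 24, Oct 25, Oct 26, skipping weekends) brings us to Wednesday, Oct 26, 2022, which is the date on which the release becomes due.

Oct 26, 2022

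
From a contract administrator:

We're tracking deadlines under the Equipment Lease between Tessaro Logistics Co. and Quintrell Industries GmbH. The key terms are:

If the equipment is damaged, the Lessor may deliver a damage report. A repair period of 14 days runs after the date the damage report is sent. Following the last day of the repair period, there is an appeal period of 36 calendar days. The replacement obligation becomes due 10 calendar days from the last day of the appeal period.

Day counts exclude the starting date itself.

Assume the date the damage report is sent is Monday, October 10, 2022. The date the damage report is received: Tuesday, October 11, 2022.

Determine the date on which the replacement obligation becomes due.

December 9, 2022

The last day of the repair period: 14 calendar days after October 10, 2022 is October 24, 2022.
The last day of the appeal period: October 24, 2022 + 36 days = November 29, 2022.
Adding 10 calendar days to November 29, 2022 gives December 9, 2022, which is the date on which the replacement obligation becomes due.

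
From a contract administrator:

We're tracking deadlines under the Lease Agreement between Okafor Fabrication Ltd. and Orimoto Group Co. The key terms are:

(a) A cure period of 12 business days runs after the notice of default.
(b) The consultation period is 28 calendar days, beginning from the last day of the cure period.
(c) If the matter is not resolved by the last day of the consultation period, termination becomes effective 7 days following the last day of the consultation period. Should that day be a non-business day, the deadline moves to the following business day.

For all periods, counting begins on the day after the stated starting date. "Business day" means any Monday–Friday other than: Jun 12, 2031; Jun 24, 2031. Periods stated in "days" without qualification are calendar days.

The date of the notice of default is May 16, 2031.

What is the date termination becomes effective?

Jul 8, 2031

The last day of the cure period: counting 12 business days from Friday, May 16, 2031 (May 19, May 20, May 21, May 22, …, May 30, Jun 2, Jun 3, skipping weekends) reaches Tuesday, Jun 3, 2031.
The last day of the consultation period: 28 calendar days after Jun 3, 2031 is Jul 1, 2031.
The date termination becomes effective: Jul 1, 2031 + 7 days = Jul 8, 2031. Jul 8, 2031 is a Tuesday and is not a listed holiday, so no roll-forward applies.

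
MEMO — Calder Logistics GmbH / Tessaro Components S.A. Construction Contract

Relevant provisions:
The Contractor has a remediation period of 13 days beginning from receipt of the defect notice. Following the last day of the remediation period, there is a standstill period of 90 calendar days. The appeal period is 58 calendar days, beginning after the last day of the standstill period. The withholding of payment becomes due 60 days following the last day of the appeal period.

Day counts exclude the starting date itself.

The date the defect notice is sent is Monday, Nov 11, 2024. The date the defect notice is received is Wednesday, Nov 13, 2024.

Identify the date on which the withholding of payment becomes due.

The last day of the remediation period: 13 calendar days after Nov 13, 2024 is Nov 26, 2024.
The last day of the standstill period: Nov 26, 2024 + 90 days = Feb 24, 2025.
Adding 58 calendar days to Feb 24, 2025 gives Apr 23, 2025, which is the last day of the appeal period.
The date on which the withholding of payment becomes due: 60 calendar days after Apr 23, 2025 is Jun 22, 2025.

Jun 22, 2025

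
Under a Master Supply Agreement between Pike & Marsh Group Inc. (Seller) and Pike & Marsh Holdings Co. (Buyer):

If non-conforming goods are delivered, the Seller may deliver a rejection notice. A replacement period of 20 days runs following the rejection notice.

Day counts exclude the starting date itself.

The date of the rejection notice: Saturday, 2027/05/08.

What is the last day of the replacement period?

2027/05/28

The last day of the replacement period: 20 calendar days after 2027/05/08 is 2027/05/28.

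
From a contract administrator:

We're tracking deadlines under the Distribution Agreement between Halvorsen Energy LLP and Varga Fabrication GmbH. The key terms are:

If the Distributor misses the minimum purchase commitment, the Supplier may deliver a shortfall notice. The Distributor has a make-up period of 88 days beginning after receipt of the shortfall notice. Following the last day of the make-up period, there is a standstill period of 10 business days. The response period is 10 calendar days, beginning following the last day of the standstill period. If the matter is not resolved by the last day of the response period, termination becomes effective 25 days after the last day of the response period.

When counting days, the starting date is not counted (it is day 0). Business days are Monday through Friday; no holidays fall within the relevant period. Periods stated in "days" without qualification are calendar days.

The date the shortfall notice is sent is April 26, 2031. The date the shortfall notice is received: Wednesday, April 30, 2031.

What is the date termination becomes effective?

Adding 88 calendar days to April 30, 2031 gives July 27, 2031, which is the last day of the make-up period.
The last day of the standstill period: counting 10 business days from Sunday, July 27, 2031 (Jul 28, Jul 29, Jul 30, Jul 31, Aug 1, Aug 4, Aug 5, Aug 6, Aug 7, Aug 8, skipping weekends) reaches Friday, August 8, 2031.
The last day of the response period: 10 calendar days after August 8, 2031 is August 18, 2031.
The date termination becomes effective: August 18, 2031 + 25 days = September 12, 2031.

September 12, 2031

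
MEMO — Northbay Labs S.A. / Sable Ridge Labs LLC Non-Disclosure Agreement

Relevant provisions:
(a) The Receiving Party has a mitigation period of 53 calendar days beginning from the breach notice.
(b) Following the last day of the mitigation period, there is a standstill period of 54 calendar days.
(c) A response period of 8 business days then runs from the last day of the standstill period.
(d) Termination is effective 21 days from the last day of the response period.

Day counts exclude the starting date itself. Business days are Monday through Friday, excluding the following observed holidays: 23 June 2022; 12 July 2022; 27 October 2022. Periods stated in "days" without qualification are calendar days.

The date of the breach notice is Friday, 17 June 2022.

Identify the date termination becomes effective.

2 November 2022

The last day of the mitigation period: 53 calendar days after 17 June 2022 is 9 August 2022.
The last day of the standstill period: 54 calendar days after 9 August 2022 is 2 October 2022.
The last day of the response period: counting 8 business days from Sunday, 2 October 2022 (Oct 3, Oct 4, Oct 5, Oct 6, Oct 7, Oct 10, Oct 11, Oct 12, skipping weekends) reaches Wednesday, 12 October 2022.
The date termination becomes effective: 12 October 2022 + 21 days = 2 November 2022.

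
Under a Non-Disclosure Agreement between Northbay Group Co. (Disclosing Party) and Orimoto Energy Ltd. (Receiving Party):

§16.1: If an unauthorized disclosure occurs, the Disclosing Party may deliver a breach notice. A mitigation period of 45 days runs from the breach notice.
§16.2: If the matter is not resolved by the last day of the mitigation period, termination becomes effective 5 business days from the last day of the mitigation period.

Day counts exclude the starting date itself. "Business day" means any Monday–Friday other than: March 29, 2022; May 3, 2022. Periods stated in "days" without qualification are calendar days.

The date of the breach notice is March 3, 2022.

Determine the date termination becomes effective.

April 22, 2022

The last day of the mitigation period: 45 calendar days after March 3, 2022 is April 17, 2022.
The date termination becomes effective: counting 5 business days from Sunday, April 17, 2022 (Apr 18, Apr 19, Apr 20, Apr 21, Apr 22, skipping weekends) reaches Friday, April 22, 2022.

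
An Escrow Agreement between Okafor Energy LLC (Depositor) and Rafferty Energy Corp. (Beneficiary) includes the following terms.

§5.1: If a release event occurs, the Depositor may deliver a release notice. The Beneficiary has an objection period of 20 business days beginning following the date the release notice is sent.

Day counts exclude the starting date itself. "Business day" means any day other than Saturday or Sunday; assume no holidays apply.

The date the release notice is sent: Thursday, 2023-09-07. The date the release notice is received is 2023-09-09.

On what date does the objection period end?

The last day of the objection period: counting 20 business days from Thursday, 2023-09-07 (Sep 8, Sep 11, Sep 12, Sep 13, …, Oct 3, Oct 4, Oct 5, skipping weekends) reaches Thursday, 2023-10-05.

2023-10-05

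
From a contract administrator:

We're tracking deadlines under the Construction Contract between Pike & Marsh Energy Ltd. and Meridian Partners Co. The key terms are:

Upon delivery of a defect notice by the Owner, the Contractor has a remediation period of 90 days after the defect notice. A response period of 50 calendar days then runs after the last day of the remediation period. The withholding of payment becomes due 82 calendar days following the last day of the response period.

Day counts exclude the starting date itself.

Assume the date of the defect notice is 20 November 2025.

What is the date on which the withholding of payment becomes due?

The last day of the remediation period: 20 November 2025 + 90 days = 18 February 2026.
The last day of the response period: 18 February 2026 + 50 days = 9 April 2026.
The date on which the withholding of payment becomes due: 82 calendar days after 9 April 2026 is 30 June 2026.

30 June 2026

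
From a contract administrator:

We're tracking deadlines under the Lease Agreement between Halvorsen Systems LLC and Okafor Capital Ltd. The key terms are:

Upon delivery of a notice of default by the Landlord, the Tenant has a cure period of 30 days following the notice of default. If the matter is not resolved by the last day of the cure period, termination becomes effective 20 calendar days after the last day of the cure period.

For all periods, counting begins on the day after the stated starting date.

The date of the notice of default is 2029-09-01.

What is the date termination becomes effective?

2029-10-21

The last day of the cure period: 2029-09-01 + 30 days = 2029-10-01.
The date termination becomes effective: 20 calendar days after 2029-10-01 is 2029-10-21.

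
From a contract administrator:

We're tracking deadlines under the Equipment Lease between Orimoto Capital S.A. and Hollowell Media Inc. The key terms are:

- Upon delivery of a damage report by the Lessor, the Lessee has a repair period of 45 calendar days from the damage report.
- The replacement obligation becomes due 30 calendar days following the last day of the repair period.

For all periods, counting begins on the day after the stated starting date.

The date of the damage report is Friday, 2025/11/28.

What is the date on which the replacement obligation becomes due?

2026/02/11

The last day of the repair period: 45 calendar days after 2025/11/28 is 2026/01/12.
The date on which the replacement obligation becomes due: 30 calendar days after 2026/01/12 is 2026/02/11.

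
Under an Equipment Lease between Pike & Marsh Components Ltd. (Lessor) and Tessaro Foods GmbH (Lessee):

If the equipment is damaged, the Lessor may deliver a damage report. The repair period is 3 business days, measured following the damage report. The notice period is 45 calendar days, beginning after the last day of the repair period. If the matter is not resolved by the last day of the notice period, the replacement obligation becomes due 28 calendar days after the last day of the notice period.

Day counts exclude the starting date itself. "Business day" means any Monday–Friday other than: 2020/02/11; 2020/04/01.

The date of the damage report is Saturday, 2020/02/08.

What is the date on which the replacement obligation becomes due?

The last day of the repair period: 3 business days after Saturday, 2020/02/08, skipping weekends and the listed holiday on Feb 11 — Feb 10, Feb 12, Feb 13 — lands on Thursday, 2020/02/13.
The last day of the notice period: 2020/02/13 + 45 days = 2020/03/29.
The date on which the replacement obligation becomes due: 28 calendar days after 2020/03/29 is 2020/04/26.

2020/04/26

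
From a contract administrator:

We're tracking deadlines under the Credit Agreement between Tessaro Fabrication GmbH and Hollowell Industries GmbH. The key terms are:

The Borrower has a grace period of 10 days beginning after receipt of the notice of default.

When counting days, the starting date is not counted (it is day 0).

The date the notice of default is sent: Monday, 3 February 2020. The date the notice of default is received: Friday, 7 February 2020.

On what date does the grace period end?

17 February 2020

The last day of the grace period: 10 calendar days after 7 February 2020 is 17 February 2020.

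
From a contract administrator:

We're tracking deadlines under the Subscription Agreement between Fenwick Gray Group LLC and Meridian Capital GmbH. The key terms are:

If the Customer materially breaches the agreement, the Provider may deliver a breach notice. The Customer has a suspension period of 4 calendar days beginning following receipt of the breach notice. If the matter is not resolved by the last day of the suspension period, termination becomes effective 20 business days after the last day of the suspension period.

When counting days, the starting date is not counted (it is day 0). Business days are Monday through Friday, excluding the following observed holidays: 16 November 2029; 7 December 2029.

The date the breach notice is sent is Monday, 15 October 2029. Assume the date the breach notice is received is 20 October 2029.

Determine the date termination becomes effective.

Adding 4 calendar days to 20 October 2029 gives 24 October 2029, which is the last day of the suspension period.
From Wednesday, 24 October 2029, 20 business days (Oct 25, Oct 26, Oct 29, Oct 30, …, Nov 20, Nov 21, Nov 22, skipping weekends and the listed holiday on Nov 16) brings us to Thursday, 22 November 2029, which is the date termination becomes effective.

22 November 2029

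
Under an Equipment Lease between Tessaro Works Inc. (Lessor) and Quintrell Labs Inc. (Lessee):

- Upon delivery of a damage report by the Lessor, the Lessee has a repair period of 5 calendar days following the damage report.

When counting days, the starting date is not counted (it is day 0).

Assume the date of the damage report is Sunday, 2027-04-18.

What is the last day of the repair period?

2027-04-23

The last day of the repair period: 2027-04-18 + 5 days = 2027-04-23.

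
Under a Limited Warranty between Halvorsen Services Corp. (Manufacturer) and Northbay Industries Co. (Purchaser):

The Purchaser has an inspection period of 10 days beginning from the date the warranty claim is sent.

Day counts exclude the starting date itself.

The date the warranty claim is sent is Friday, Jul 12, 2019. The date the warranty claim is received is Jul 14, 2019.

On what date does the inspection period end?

Jul 22, 2019

The last day of the inspection period: 10 calendar days after Jul 12, 2019 is Jul 22, 2019.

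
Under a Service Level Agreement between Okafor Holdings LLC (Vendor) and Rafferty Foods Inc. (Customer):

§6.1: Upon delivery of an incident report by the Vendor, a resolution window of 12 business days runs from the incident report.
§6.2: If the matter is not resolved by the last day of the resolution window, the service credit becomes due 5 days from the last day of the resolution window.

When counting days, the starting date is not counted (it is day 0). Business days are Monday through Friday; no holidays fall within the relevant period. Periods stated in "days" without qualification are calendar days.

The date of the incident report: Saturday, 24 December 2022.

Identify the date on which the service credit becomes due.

The last day of the resolution window: counting 12 business days from Saturday, 24 December 2022 (Dec 26, Dec 27, Dec 28, Dec 29, …, Jan 6, Jan 9, Jan 10, skipping weekends) reaches Tuesday, 10 January 2023.
The date on which the service credit becomes due: 5 calendar days after 10 January 2023 is 15 January 2023.

15 January 2023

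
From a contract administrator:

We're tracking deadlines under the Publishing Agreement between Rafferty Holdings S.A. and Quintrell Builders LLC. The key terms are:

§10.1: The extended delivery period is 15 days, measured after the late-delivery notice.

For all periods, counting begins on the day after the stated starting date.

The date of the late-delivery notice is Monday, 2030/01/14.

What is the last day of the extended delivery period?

The last day of the extended delivery period: 2030/01/14 + 15 days = 2030/01/29.

2030/01/29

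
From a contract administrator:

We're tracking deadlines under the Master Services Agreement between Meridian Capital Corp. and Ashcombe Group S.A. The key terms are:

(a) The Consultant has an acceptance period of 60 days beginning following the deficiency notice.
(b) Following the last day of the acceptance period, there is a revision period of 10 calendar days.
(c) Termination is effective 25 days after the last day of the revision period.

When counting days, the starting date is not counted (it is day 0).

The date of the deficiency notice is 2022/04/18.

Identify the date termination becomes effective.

2022/07/22

The last day of the acceptance period: 2022/04/18 + 60 days = 2022/06/17.
The last day of the revision period: 2022/06/17 + 10 days = 2022/06/27.
The date termination becomes effective: 2022/06/27 + 25 days = 2022/07/22.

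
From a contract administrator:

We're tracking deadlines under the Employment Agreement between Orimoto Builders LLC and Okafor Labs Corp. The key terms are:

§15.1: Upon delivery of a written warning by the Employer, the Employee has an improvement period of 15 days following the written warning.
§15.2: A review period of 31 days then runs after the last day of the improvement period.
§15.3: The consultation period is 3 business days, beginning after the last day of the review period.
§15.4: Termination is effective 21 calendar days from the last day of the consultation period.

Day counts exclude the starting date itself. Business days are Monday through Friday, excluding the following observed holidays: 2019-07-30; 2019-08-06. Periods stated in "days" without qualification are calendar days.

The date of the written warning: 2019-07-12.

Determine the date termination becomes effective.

Adding 15 calendar days to 2019-07-12 gives 2019-07-27, which is the last day of the improvement period.
The last day of the review period: 2019-07-27 + 31 days = 2019-08-27.
The last day of the consultation period: counting 3 business days from Tuesday, 2019-08-27 (Aug 28, Aug 29, Aug 30, skipping weekends) reaches Friday, 2019-08-30.
Adding 21 calendar days to 2019-08-30 gives 2019-09-20, which is the date termination becomes effective.

2019-09-20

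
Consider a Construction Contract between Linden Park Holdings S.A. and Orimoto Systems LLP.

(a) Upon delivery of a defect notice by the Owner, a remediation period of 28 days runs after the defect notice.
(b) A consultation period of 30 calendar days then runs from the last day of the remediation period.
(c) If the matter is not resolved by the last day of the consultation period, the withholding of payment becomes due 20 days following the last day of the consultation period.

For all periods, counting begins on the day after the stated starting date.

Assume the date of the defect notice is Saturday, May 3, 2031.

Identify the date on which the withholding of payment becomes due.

July 20, 2031

The last day of the remediation period: 28 calendar days after May 3, 2031 is May 31, 2031.
The last day of the consultation period: May 31, 2031 + 30 days = June 30, 2031.
The date on which the withholding of payment becomes due: 20 calendar days after June 30, 2031 is July 20, 2031.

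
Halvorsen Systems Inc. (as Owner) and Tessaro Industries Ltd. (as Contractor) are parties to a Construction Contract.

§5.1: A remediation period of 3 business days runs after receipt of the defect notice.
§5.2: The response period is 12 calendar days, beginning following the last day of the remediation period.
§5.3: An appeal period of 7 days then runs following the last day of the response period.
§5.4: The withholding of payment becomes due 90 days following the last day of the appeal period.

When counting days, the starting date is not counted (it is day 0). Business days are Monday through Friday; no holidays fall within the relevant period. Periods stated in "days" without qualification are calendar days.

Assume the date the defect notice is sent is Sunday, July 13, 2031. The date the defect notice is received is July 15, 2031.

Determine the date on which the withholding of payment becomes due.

The last day of the remediation period: counting 3 business days from Tuesday, July 15, 2031 (Jul 16, Jul 17, Jul 18, skipping weekends) reaches Friday, July 18, 2031.
Adding 12 calendar days to July 18, 2031 gives July 30, 2031, which is the last day of the response period.
The last day of the appeal period: 7 calendar days after July 30, 2031 is August 6, 2031.
The date on which the withholding of payment becomes due: August 6, 2031 + 90 days = November 4, 2031.

November 4, 2031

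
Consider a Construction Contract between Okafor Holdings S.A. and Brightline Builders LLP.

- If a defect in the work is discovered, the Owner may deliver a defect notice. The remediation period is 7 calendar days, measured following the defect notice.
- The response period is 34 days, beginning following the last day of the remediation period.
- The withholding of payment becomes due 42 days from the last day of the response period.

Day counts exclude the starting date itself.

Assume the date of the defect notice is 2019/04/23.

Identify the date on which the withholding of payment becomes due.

2019/07/15

The last day of the remediation period: 2019/04/23 + 7 days = 2019/04/30.
The last day of the response period: 2019/04/30 + 34 days = 2019/06/03.
Adding 42 calendar days to 2019/06/03 gives 2019/07/15, which is the date on which the withholding of payment becomes due.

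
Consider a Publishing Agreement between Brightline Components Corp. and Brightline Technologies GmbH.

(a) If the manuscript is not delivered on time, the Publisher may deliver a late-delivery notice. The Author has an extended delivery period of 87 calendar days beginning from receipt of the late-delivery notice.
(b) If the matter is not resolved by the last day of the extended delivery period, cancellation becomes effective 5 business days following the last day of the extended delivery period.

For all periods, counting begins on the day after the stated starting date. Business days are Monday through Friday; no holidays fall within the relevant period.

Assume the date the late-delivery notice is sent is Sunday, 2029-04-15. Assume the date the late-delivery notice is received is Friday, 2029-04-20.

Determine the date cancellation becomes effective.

2029-07-23

The last day of the extended delivery period: 2029-04-20 + 87 days = 2029-07-16.
The date cancellation becomes effective: counting 5 business days from Monday, 2029-07-16 (Jul 17, Jul 18, Jul 19, Jul 20, Jul 23, skipping weekends) reaches Monday, 2029-07-23.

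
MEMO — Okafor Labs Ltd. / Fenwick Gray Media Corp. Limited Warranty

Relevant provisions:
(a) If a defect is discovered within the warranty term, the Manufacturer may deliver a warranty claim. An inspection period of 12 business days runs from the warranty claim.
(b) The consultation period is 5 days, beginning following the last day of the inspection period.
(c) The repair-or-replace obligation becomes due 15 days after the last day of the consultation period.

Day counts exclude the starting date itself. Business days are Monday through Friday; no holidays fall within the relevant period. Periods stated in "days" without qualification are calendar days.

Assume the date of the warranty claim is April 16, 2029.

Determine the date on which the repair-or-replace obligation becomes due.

May 22, 2029

The last day of the inspection period: 12 business days after Monday, April 16, 2029, skipping weekends — Apr 17, Apr 18, Apr 19, Apr 20, …, Apr 30, May 1, May 2 — lands on Wednesday, May 2, 2029.
The last day of the consultation period: 5 calendar days after May 2, 2029 is May 7, 2029.
The date on which the repair-or-replace obligation becomes due: May 7, 2029 + 15 days = May 22, 2029.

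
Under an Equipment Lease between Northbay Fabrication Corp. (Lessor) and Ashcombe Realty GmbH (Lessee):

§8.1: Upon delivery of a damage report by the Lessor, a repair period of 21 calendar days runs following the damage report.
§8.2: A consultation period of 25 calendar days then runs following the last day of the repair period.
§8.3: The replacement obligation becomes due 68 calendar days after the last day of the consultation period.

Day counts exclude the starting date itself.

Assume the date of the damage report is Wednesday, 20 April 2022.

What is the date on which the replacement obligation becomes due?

12 August 2022

Adding 21 calendar days to 20 April 2022 gives 11 May 2022, which is the last day of the repair period.
The last day of the consultation period: 11 May 2022 + 25 days = 5 June 2022.
The date on which the replacement obligation becomes due: 5 June 2022 + 68 days = 12 August 2022.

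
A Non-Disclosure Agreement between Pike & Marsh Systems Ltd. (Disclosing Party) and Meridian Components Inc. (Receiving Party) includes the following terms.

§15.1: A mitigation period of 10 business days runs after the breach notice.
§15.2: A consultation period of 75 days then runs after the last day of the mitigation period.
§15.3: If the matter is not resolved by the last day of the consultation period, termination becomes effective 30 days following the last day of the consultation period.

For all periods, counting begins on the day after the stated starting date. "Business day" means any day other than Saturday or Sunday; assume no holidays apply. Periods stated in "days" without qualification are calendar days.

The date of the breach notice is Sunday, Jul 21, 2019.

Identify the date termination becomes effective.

Nov 15, 2019

The last day of the mitigation period: 10 business days after Sunday, Jul 21, 2019, skipping weekends — Jul 22, Jul 23, Jul 24, Jul 25, Jul 26, Jul 29, Jul 30, Jul 31, Aug 1, Aug 2 — lands on Friday, Aug 2, 2019.
Adding 75 calendar days to Aug 2, 2019 gives Oct 16, 2019, which is the last day of the consultation period.
Adding 30 calendar days to Oct 16, 2019 gives Nov 15, 2019, which is the date termination becomes effective.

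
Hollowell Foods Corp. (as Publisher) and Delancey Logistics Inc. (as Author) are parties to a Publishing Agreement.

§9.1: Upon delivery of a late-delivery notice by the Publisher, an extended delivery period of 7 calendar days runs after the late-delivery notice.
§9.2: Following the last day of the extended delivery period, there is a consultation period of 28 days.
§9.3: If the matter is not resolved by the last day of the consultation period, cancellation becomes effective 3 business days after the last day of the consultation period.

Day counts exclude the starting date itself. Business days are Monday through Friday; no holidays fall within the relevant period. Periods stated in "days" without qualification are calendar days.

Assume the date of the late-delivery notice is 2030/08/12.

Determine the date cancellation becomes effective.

The last day of the extended delivery period: 7 calendar days after 2030/08/12 is 2030/08/19.
The last day of the consultation period: 28 calendar days after 2030/08/19 is 2030/09/16.
The date cancellation becomes effective: counting 3 business days from Monday, 2030/09/16 (Sep 17, Sep 18, Sep 19, skipping weekends) reaches Thursday, 2030/09/19.

2030/09/19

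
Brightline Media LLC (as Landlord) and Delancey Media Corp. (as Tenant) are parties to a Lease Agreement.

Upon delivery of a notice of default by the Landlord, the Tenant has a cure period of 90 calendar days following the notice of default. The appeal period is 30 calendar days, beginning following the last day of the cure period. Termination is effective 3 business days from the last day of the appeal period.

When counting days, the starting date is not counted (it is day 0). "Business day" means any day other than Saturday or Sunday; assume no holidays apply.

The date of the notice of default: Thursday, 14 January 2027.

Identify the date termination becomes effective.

Adding 90 calendar days to 14 January 2027 gives 14 April 2027, which is the last day of the cure period.
Adding 30 calendar days to 14 April 2027 gives 14 May 2027, which is the last day of the appeal period.
The date termination becomes effective: counting 3 business days from Friday, 14 May 2027 (May 17, May 18, May 19, skipping weekends) reaches Wednesday, 19 May 2027.

19 May 2027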